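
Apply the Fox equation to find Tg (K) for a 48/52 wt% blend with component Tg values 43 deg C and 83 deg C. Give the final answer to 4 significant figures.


1/Tg = w1/Tg1 + w2/Tg2 (in Kelvin)
Tg1 = 316.15 K, Tg2 = 356.15 K
1/Tg = 0.48/316.15 + 0.52/356.15
Tg = 335.8 K


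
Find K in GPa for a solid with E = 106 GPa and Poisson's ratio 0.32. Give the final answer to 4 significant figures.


K = E / (3*(1-2*nu))
K = 106 / (3*(1-2*0.32))
K = 98.15 GPa


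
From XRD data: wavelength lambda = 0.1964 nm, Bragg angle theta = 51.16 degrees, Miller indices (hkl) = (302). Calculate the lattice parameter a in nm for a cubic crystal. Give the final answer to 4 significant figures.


d = lambda / (2*sin(theta))
d = 0.1964 / (2*sin(51.16 deg))
d = 0.126075 nm
a = d * sqrt(h^2+k^2+l^2) = 0.126075 * sqrt(13)
a = 0.4546 nm


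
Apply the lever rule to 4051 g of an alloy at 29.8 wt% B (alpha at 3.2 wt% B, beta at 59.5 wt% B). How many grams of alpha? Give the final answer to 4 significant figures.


f_alpha = (C_beta - C0) / (C_beta - C_alpha)
f_alpha = (59.5 - 29.8) / (59.5 - 3.2) = 0.527531
m_alpha = f_alpha * m_total = 0.527531 * 4051 = 2137 g


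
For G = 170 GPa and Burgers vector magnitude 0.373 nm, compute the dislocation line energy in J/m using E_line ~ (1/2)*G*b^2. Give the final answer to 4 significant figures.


E = G*b^2/2
b = 0.373 nm = 3.73e-10 m
G = 170 GPa = 1.7e+11 Pa
E = 0.5 * 1.7e+11 * (3.73e-10)^2
E = 1.183e-08 J/m


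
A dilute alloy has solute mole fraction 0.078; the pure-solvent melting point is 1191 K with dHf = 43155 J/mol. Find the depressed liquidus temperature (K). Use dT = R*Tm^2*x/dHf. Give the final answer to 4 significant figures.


dT = R*Tm^2*x / dHf
dT = 8.314 * 1191^2 * 0.078 / 43155
dT = 21.3156 K
T_new = 1191 - 21.3156 = 1170 K


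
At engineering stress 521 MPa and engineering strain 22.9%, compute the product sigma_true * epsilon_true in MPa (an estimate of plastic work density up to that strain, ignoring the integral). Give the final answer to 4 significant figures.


sigma_true = sigma_eng * (1 + epsilon_eng)
sigma_true = 521 * (1 + 0.229) = 640.309 MPa
epsilon_true = ln(1 + epsilon_eng)
epsilon_true = ln(1 + 0.229) = 0.206201
sigma_true * epsilon_true = 640.309 * 0.206201 = 132 MPa


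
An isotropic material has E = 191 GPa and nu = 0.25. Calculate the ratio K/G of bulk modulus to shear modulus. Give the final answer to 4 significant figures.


G = E / (2*(1+nu))
G = 191 / (2*(1+0.25)) = 76.4 GPa
K = E / (3*(1-2*nu))
K = 191 / (3*(1-2*0.25)) = 127.333 GPa
K/G = 127.333 / 76.4 = 1.667


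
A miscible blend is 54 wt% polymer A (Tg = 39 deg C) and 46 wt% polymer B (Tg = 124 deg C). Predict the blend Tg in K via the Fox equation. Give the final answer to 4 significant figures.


1/Tg = w1/Tg1 + w2/Tg2 (in Kelvin)
Tg1 = 312.15 K, Tg2 = 397.15 K
1/Tg = 0.54/312.15 + 0.46/397.15
Tg = 346.2 K


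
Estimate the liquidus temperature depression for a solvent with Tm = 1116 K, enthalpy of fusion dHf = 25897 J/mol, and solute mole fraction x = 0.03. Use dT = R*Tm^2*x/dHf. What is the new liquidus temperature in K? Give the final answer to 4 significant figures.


dT = R*Tm^2*x / dHf
dT = 8.314 * 1116^2 * 0.03 / 25897
dT = 11.9953 K
T_new = 1116 - 11.9953 = 1104 K


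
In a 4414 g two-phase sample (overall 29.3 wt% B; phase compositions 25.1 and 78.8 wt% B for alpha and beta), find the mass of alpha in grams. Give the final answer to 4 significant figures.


f_alpha = (C_beta - C0) / (C_beta - C_alpha)
f_alpha = (78.8 - 29.3) / (78.8 - 25.1) = 0.921788
m_alpha = f_alpha * m_total = 0.921788 * 4414 = 4069 g


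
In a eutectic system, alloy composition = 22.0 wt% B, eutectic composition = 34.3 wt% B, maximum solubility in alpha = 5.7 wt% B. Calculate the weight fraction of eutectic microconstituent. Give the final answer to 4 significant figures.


f_primary = (C_e - C0) / (C_e - C_alpha_max)
f_primary = (34.3 - 22.0) / (34.3 - 5.7)
f_primary = 0.43007
f_eutectic = 1 - 0.43007 = 0.5699


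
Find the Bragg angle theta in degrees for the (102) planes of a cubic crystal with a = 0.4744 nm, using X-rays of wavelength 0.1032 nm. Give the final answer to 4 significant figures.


d = a / sqrt(h^2+k^2+l^2)
d = 0.4744 / sqrt(5) = 0.212158 nm
lambda = 2*d*sin(theta)  =>  sin(theta) = lambda / (2*d)
sin(theta) = 0.1032 / (2 * 0.212158) = 0.243215
theta = 14.08 deg


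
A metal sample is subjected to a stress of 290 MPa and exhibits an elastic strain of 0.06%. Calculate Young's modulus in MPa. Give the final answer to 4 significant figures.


E = sigma / epsilon
epsilon = 0.06% = 6e-04
E = 290 / 6e-04
E = 483300 MPa


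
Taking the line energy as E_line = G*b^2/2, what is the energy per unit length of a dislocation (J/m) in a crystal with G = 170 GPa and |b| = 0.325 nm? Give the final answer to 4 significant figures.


E = G*b^2/2
b = 0.325 nm = 3.25e-10 m
G = 170 GPa = 1.7e+11 Pa
E = 0.5 * 1.7e+11 * (3.25e-10)^2
E = 8.978e-09 J/m


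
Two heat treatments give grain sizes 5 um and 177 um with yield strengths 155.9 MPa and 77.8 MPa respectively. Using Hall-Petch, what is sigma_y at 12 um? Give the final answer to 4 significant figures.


sigma_y = sigma0 + k / sqrt(d)
1/sqrt(d1) = 1/sqrt(5e-06) = 447.214;  1/sqrt(d2) = 75.1646
k = (sigma1 - sigma2) / (1/sqrt(d1) - 1/sqrt(d2)) = (155.9 - 77.8) / (447.214 - 75.1646) = 0.209919 MPa*m^0.5
sigma0 = sigma1 - k/sqrt(d1) = 155.9 - 0.209919*447.214 = 62.0216 MPa
sigma_y(d3) = 62.0216 + 0.209919 / sqrt(1.2e-05) = 122.6 MPa


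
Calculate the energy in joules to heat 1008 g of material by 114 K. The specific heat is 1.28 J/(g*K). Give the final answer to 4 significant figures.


Q = m * cp * dT
Q = 1008 * 1.28 * 114
Q = 147100 J


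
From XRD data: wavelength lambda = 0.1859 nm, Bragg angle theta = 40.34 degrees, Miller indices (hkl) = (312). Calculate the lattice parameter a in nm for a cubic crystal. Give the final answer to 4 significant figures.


d = lambda / (2*sin(theta))
d = 0.1859 / (2*sin(40.34 deg))
d = 0.143592 nm
a = d * sqrt(h^2+k^2+l^2) = 0.143592 * sqrt(14)
a = 0.5373 nm


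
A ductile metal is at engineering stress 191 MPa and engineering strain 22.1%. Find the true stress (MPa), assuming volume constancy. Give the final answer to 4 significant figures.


sigma_true = sigma_eng * (1 + epsilon_eng)
sigma_true = 191 * (1 + 0.221)
sigma_true = 233.2 MPa


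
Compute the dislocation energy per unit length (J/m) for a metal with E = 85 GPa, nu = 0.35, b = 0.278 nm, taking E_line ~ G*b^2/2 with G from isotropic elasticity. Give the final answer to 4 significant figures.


Step 1: G = E / (2*(1+nu))
G = 85 / (2*(1+0.35)) = 31.4815 GPa = 3.14815e+10 Pa
Step 2: E_line = G*b^2/2
b = 0.278 nm = 2.78e-10 m
E_line = 0.5 * 3.14815e+10 * (2.78e-10)^2 = 1.217e-09 J/m


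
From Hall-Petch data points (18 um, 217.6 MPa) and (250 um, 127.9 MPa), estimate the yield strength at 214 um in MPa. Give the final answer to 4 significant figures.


sigma_y = sigma0 + k / sqrt(d)
1/sqrt(d1) = 1/sqrt(1.8e-05) = 235.702;  1/sqrt(d2) = 63.2456
k = (sigma1 - sigma2) / (1/sqrt(d1) - 1/sqrt(d2)) = (217.6 - 127.9) / (235.702 - 63.2456) = 0.520131 MPa*m^0.5
sigma0 = sigma1 - k/sqrt(d1) = 217.6 - 0.520131*235.702 = 95.0041 MPa
sigma_y(d3) = 95.0041 + 0.520131 / sqrt(2.14e-04) = 130.6 MPa


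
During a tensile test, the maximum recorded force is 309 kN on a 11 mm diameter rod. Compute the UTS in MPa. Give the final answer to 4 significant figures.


A0 = pi*(d/2)^2 = pi*(11/2)^2 = 95.0332 mm^2
UTS = F_max / A0 = 309*1000 / 95.0332
UTS = 3251 MPa


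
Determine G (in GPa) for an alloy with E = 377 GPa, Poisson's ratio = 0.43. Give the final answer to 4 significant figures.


G = E / (2*(1+nu))
G = 377 / (2*(1+0.43))
G = 131.8 GPa


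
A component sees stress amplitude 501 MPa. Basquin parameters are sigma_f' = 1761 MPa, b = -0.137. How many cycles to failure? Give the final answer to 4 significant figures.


sigma_a = sigma_f' * (2*Nf)^b
2*Nf = (sigma_a / sigma_f')^(1/b)
2*Nf = (501 / 1761)^(1/-0.137)
2*Nf = 9656.72
Nf = 4828 cycles


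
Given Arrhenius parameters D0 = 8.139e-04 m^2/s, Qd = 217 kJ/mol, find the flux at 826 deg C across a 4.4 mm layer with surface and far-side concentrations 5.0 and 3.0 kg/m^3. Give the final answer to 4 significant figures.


Step 1: D = D0 * exp(-Qd/(R*T))
T = 826 + 273.15 = 1099.15 K
D = 8.139e-04 * exp(-217e3 / (8.314 * 1099.15)) = 3.96059e-14 m^2/s
Step 2: J = D * (C1 - C2) / dx
J = 3.96059e-14 * (5.0 - 3.0) / 4.4e-03
J = 1.8e-11 kg/(m^2*s)


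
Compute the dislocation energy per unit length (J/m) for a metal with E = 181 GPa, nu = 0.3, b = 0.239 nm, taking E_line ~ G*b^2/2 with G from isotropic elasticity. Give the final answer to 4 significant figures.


Step 1: G = E / (2*(1+nu))
G = 181 / (2*(1+0.3)) = 69.6154 GPa = 6.96154e+10 Pa
Step 2: E_line = G*b^2/2
b = 0.239 nm = 2.39e-10 m
E_line = 0.5 * 6.96154e+10 * (2.39e-10)^2 = 1.988e-09 J/m


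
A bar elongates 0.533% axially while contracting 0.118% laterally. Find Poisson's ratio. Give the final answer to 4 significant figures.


nu = -epsilon_lat / epsilon_axial
Lateral strain is contraction (negative), so using magnitudes:
nu = 0.118 / 0.533
nu = 0.2214


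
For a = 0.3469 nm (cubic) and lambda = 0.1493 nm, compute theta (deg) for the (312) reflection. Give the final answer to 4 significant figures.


d = a / sqrt(h^2+k^2+l^2)
d = 0.3469 / sqrt(14) = 0.0927129 nm
lambda = 2*d*sin(theta)  =>  sin(theta) = lambda / (2*d)
sin(theta) = 0.1493 / (2 * 0.0927129) = 0.805174
theta = 53.63 deg


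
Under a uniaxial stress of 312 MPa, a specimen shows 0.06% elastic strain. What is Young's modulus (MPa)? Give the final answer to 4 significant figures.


E = sigma / epsilon
epsilon = 0.06% = 6e-04
E = 312 / 6e-04
E = 520000 MPa


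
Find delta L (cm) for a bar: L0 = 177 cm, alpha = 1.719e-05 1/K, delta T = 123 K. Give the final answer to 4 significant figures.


dL = L0 * alpha * dT
dL = 177 * 1.719e-05 * 123
dL = 0.3742 cm


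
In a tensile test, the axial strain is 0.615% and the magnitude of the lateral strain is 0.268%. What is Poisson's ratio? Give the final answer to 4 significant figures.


nu = -epsilon_lat / epsilon_axial
Lateral strain is contraction (negative), so using magnitudes:
nu = 0.268 / 0.615
nu = 0.4358


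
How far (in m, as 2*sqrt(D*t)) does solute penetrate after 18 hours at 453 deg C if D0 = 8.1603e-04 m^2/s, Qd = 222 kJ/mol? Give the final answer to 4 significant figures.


Step 1: D = D0 * exp(-Qd/(R*T))
T = 726.15 K
D = 8.1603e-04 * exp(-222e3 / (8.314 * 726.15)) = 8.74688e-20 m^2/s
Step 2: L = 2*sqrt(D*t)
t = 18 h = 64800 s
L = 2*sqrt(8.74688e-20 * 64800) = 1.506e-07 m


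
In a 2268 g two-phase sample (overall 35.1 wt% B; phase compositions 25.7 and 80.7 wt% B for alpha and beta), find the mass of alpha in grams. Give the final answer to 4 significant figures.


f_alpha = (C_beta - C0) / (C_beta - C_alpha)
f_alpha = (80.7 - 35.1) / (80.7 - 25.7) = 0.829091
m_alpha = f_alpha * m_total = 0.829091 * 2268 = 1880 g


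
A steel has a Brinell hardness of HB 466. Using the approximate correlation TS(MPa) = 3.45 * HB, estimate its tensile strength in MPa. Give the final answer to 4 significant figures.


TS (MPa) = 3.45 * HB
TS = 3.45 * 466
TS = 1608 MPa


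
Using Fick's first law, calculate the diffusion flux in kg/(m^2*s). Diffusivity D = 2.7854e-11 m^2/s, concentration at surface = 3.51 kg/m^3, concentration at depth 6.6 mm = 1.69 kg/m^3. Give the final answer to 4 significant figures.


J = -D * (dC/dx) = D * (C1 - C2) / dx
J = 2.7854e-11 * (3.51 - 1.69) / 6.6e-03
J = 7.681e-09 kg/(m^2*s)


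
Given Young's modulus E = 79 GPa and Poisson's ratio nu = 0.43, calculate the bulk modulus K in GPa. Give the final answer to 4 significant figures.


K = E / (3*(1-2*nu))
K = 79 / (3*(1-2*0.43))
K = 188.1 GPa


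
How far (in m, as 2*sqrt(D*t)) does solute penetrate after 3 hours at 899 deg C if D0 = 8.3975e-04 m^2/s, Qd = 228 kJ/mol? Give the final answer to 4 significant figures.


Step 1: D = D0 * exp(-Qd/(R*T))
T = 1172.15 K
D = 8.3975e-04 * exp(-228e3 / (8.314 * 1172.15)) = 5.79957e-14 m^2/s
Step 2: L = 2*sqrt(D*t)
t = 3 h = 10800 s
L = 2*sqrt(5.79957e-14 * 10800) = 5.005e-05 m


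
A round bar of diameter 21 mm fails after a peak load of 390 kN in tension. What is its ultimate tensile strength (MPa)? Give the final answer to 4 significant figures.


A0 = pi*(d/2)^2 = pi*(21/2)^2 = 346.361 mm^2
UTS = F_max / A0 = 390*1000 / 346.361
UTS = 1126 MPa


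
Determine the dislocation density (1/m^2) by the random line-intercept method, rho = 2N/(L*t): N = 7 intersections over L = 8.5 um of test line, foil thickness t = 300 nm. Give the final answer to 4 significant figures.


rho = 2N / (L * t)
L = 8.5 um = 8.5e-06 m, t = 300 nm = 3e-07 m
rho = 2 * 7 / (8.5e-06 * 3e-07)
rho = 5.49e+12 1/m^2


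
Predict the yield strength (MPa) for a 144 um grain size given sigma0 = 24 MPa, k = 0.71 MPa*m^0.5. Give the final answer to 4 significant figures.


sigma_y = sigma0 + k / sqrt(d)
d = 144 um = 1.44e-04 m
sigma_y = 24 + 0.71 / sqrt(1.44e-04)
sigma_y = 83.17 MPa


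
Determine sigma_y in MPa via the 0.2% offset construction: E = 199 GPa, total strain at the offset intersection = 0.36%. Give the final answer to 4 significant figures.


Offset strain = 0.002
Elastic strain at yield = total_strain - offset = 3.6e-03 - 0.002 = 1.6e-03
sigma_y = E * elastic_strain = 199000 * 1.6e-03
sigma_y = 318.4 MPa


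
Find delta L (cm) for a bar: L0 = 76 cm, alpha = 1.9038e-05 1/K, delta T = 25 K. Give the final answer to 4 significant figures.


dL = L0 * alpha * dT
dL = 76 * 1.9038e-05 * 25
dL = 0.03617 cm


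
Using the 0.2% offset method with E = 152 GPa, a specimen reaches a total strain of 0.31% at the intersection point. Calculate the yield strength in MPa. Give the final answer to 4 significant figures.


Offset strain = 0.002
Elastic strain at yield = total_strain - offset = 3.1e-03 - 0.002 = 1.1e-03
sigma_y = E * elastic_strain = 152000 * 1.1e-03
sigma_y = 167.2 MPa


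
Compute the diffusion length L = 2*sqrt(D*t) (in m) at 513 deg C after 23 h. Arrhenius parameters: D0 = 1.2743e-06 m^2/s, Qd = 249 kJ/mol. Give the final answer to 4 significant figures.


Step 1: D = D0 * exp(-Qd/(R*T))
T = 786.15 K
D = 1.2743e-06 * exp(-249e3 / (8.314 * 786.15)) = 3.63259e-23 m^2/s
Step 2: L = 2*sqrt(D*t)
t = 23 h = 82800 s
L = 2*sqrt(3.63259e-23 * 82800) = 3.469e-09 m


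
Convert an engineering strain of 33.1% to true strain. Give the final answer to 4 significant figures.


epsilon_true = ln(1 + epsilon_eng)
epsilon_true = ln(1 + 0.331)
epsilon_true = 0.2859


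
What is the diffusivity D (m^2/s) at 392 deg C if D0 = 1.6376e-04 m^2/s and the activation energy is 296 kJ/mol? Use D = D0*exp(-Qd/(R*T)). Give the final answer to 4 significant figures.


D = D0 * exp(-Qd / (R*T))
T = 665.15 K
D = 1.6376e-04 * exp(-296e3 / (8.314 * 665.15))
D = 9.296e-28 m^2/s


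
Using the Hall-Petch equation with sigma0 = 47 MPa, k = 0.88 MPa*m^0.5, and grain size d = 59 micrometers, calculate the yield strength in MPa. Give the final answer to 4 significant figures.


sigma_y = sigma0 + k / sqrt(d)
d = 59 um = 5.9e-05 m
sigma_y = 47 + 0.88 / sqrt(5.9e-05)
sigma_y = 161.6 MPa


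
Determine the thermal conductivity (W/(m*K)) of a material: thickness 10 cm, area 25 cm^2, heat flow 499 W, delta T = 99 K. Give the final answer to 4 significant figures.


k = Q*L / (A*dT)
L = 0.1 m, A = 2.5e-03 m^2
k = 499 * 0.1 / (2.5e-03 * 99)
k = 201.6 W/(m*K)


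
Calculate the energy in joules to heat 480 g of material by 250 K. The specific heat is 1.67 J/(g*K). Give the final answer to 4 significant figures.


Q = m * cp * dT
Q = 480 * 1.67 * 250
Q = 200400 J


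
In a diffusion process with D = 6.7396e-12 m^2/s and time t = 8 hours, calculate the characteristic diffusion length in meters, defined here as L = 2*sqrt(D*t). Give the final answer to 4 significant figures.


t = 8 hr = 28800 s
Diffusion length = 2*sqrt(D*t)
= 2*sqrt(6.7396e-12 * 28800)
= 8.811e-04 m


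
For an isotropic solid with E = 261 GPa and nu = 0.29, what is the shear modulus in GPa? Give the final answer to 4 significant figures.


G = E / (2*(1+nu))
G = 261 / (2*(1+0.29))
G = 101.2 GPa


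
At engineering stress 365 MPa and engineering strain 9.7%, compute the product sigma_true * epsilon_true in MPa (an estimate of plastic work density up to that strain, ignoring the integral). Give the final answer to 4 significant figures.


sigma_true = sigma_eng * (1 + epsilon_eng)
sigma_true = 365 * (1 + 0.097) = 400.405 MPa
epsilon_true = ln(1 + epsilon_eng)
epsilon_true = ln(1 + 0.097) = 0.0925792
sigma_true * epsilon_true = 400.405 * 0.0925792 = 37.07 MPa


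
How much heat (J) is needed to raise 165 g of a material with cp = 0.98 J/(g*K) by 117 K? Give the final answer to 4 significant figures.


Q = m * cp * dT
Q = 165 * 0.98 * 117
Q = 18920 J


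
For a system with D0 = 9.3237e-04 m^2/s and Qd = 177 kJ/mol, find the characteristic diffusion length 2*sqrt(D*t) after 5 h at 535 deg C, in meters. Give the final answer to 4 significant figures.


Step 1: D = D0 * exp(-Qd/(R*T))
T = 808.15 K
D = 9.3237e-04 * exp(-177e3 / (8.314 * 808.15)) = 3.37917e-15 m^2/s
Step 2: L = 2*sqrt(D*t)
t = 5 h = 18000 s
L = 2*sqrt(3.37917e-15 * 18000) = 1.56e-05 m


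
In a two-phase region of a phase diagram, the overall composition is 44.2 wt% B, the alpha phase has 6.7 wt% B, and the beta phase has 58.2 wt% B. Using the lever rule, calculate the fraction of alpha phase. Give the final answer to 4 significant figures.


f_alpha = (C_beta - C0) / (C_beta - C_alpha)
f_alpha = (58.2 - 44.2) / (58.2 - 6.7)
f_alpha = 0.2718


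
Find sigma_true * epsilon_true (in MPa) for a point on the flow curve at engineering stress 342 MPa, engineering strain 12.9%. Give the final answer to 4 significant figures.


sigma_true = sigma_eng * (1 + epsilon_eng)
sigma_true = 342 * (1 + 0.129) = 386.118 MPa
epsilon_true = ln(1 + epsilon_eng)
epsilon_true = ln(1 + 0.129) = 0.121332
sigma_true * epsilon_true = 386.118 * 0.121332 = 46.85 MPa


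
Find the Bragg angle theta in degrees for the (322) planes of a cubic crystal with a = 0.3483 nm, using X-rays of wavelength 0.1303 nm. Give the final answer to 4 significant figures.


d = a / sqrt(h^2+k^2+l^2)
d = 0.3483 / sqrt(17) = 0.0844752 nm
lambda = 2*d*sin(theta)  =>  sin(theta) = lambda / (2*d)
sin(theta) = 0.1303 / (2 * 0.0844752) = 0.771233
theta = 50.46 deg


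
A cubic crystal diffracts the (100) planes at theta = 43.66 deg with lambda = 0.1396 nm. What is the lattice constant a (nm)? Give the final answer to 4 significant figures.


d = lambda / (2*sin(theta))
d = 0.1396 / (2*sin(43.66 deg))
d = 0.101104 nm
a = d * sqrt(h^2+k^2+l^2) = 0.101104 * sqrt(1)
a = 0.1011 nm


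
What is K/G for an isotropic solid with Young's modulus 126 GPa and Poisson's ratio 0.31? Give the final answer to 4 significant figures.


G = E / (2*(1+nu))
G = 126 / (2*(1+0.31)) = 48.0916 GPa
K = E / (3*(1-2*nu))
K = 126 / (3*(1-2*0.31)) = 110.526 GPa
K/G = 110.526 / 48.0916 = 2.298


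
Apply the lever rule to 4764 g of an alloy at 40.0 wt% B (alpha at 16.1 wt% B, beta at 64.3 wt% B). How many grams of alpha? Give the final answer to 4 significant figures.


f_alpha = (C_beta - C0) / (C_beta - C_alpha)
f_alpha = (64.3 - 40.0) / (64.3 - 16.1) = 0.504149
m_alpha = f_alpha * m_total = 0.504149 * 4764 = 2402 g


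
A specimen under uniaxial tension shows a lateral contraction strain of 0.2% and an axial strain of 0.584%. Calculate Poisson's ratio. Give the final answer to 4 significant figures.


nu = -epsilon_lat / epsilon_axial
Lateral strain is contraction (negative), so using magnitudes:
nu = 0.2 / 0.584
nu = 0.3425


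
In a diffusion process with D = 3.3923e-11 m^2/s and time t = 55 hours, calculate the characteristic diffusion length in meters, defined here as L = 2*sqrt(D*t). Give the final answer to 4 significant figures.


t = 55 hr = 198000 s
Diffusion length = 2*sqrt(D*t)
= 2*sqrt(3.3923e-11 * 198000)
= 5.183e-03 m


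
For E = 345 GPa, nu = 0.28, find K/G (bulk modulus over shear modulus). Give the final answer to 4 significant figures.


G = E / (2*(1+nu))
G = 345 / (2*(1+0.28)) = 134.766 GPa
K = E / (3*(1-2*nu))
K = 345 / (3*(1-2*0.28)) = 261.364 GPa
K/G = 261.364 / 134.766 = 1.939


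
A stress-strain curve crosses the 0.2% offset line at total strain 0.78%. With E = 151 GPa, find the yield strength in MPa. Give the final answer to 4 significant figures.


Offset strain = 0.002
Elastic strain at yield = total_strain - offset = 7.8e-03 - 0.002 = 5.8e-03
sigma_y = E * elastic_strain = 151000 * 5.8e-03
sigma_y = 875.8 MPa


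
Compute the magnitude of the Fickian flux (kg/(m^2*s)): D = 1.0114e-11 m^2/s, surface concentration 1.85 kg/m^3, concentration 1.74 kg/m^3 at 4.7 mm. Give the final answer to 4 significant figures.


J = -D * (dC/dx) = D * (C1 - C2) / dx
J = 1.0114e-11 * (1.85 - 1.74) / 4.7e-03
J = 2.367e-10 kg/(m^2*s)


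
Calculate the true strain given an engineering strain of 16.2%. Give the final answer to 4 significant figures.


epsilon_true = ln(1 + epsilon_eng)
epsilon_true = ln(1 + 0.162)
epsilon_true = 0.1501


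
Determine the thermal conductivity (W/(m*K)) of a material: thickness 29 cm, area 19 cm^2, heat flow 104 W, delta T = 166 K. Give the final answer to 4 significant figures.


k = Q*L / (A*dT)
L = 0.29 m, A = 1.9e-03 m^2
k = 104 * 0.29 / (1.9e-03 * 166)
k = 95.62 W/(m*K)


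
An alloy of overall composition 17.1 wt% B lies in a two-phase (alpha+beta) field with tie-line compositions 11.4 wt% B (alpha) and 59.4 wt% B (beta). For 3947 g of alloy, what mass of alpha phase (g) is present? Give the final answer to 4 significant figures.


f_alpha = (C_beta - C0) / (C_beta - C_alpha)
f_alpha = (59.4 - 17.1) / (59.4 - 11.4) = 0.88125
m_alpha = f_alpha * m_total = 0.88125 * 3947 = 3478 g


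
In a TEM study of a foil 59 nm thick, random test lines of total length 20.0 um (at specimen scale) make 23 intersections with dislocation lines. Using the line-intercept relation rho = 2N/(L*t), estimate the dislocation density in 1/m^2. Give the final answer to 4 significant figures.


rho = 2N / (L * t)
L = 20.0 um = 2e-05 m, t = 59 nm = 5.9e-08 m
rho = 2 * 23 / (2e-05 * 5.9e-08)
rho = 3.898e+13 1/m^2


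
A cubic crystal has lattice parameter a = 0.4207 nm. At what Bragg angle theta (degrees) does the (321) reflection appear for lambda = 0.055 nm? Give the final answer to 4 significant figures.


d = a / sqrt(h^2+k^2+l^2)
d = 0.4207 / sqrt(14) = 0.112437 nm
lambda = 2*d*sin(theta)  =>  sin(theta) = lambda / (2*d)
sin(theta) = 0.055 / (2 * 0.112437) = 0.244582
theta = 14.16 deg


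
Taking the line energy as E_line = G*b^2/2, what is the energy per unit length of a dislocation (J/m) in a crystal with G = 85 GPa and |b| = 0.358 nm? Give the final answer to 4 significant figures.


E = G*b^2/2
b = 0.358 nm = 3.58e-10 m
G = 85 GPa = 8.5e+10 Pa
E = 0.5 * 8.5e+10 * (3.58e-10)^2
E = 5.447e-09 J/m


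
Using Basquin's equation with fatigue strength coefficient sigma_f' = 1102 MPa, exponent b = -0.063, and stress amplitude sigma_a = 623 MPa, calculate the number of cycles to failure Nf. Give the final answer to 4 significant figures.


sigma_a = sigma_f' * (2*Nf)^b
2*Nf = (sigma_a / sigma_f')^(1/b)
2*Nf = (623 / 1102)^(1/-0.063)
2*Nf = 8543.65
Nf = 4272 cycles


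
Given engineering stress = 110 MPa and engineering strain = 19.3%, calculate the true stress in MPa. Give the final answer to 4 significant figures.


sigma_true = sigma_eng * (1 + epsilon_eng)
sigma_true = 110 * (1 + 0.193)
sigma_true = 131.2 MPa


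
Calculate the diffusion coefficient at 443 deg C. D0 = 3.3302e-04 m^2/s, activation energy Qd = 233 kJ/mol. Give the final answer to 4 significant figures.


D = D0 * exp(-Qd / (R*T))
T = 716.15 K
D = 3.3302e-04 * exp(-233e3 / (8.314 * 716.15))
D = 3.367e-21 m^2/s


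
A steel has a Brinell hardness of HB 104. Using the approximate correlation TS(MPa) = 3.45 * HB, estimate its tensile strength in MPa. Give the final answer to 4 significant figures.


TS (MPa) = 3.45 * HB
TS = 3.45 * 104
TS = 358.8 MPa


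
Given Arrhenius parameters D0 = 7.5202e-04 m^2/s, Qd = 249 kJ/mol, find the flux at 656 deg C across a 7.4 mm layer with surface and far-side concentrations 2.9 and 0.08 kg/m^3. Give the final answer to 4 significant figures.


Step 1: D = D0 * exp(-Qd/(R*T))
T = 656 + 273.15 = 929.15 K
D = 7.5202e-04 * exp(-249e3 / (8.314 * 929.15)) = 7.54269e-18 m^2/s
Step 2: J = D * (C1 - C2) / dx
J = 7.54269e-18 * (2.9 - 0.08) / 7.4e-03
J = 2.874e-15 kg/(m^2*s)


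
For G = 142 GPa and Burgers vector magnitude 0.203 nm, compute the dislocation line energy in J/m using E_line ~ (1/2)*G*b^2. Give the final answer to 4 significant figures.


E = G*b^2/2
b = 0.203 nm = 2.03e-10 m
G = 142 GPa = 1.42e+11 Pa
E = 0.5 * 1.42e+11 * (2.03e-10)^2
E = 2.926e-09 J/m


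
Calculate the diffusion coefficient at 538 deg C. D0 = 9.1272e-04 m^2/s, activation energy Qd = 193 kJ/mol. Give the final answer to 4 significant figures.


D = D0 * exp(-Qd / (R*T))
T = 811.15 K
D = 9.1272e-04 * exp(-193e3 / (8.314 * 811.15))
D = 3.4e-16 m^2/s


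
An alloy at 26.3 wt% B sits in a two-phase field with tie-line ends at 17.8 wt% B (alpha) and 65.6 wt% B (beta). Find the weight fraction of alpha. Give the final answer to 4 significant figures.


f_alpha = (C_beta - C0) / (C_beta - C_alpha)
f_alpha = (65.6 - 26.3) / (65.6 - 17.8)
f_alpha = 0.8222


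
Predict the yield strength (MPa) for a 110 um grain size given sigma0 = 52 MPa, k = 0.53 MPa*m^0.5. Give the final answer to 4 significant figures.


sigma_y = sigma0 + k / sqrt(d)
d = 110 um = 1.1e-04 m
sigma_y = 52 + 0.53 / sqrt(1.1e-04)
sigma_y = 102.5 MPa


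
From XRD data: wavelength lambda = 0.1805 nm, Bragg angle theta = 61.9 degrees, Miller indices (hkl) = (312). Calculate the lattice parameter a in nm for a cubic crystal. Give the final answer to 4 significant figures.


d = lambda / (2*sin(theta))
d = 0.1805 / (2*sin(61.9 deg))
d = 0.10231 nm
a = d * sqrt(h^2+k^2+l^2) = 0.10231 * sqrt(14)
a = 0.3828 nm


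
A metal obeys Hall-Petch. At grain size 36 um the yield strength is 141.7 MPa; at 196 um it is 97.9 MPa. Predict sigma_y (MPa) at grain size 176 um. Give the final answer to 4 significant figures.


sigma_y = sigma0 + k / sqrt(d)
1/sqrt(d1) = 1/sqrt(3.6e-05) = 166.667;  1/sqrt(d2) = 71.4286
k = (sigma1 - sigma2) / (1/sqrt(d1) - 1/sqrt(d2)) = (141.7 - 97.9) / (166.667 - 71.4286) = 0.4599 MPa*m^0.5
sigma0 = sigma1 - k/sqrt(d1) = 141.7 - 0.4599*166.667 = 65.05 MPa
sigma_y(d3) = 65.05 + 0.4599 / sqrt(1.76e-04) = 99.72 MPa


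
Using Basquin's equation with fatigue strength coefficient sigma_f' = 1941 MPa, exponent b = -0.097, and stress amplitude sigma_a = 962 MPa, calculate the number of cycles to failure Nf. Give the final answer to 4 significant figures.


sigma_a = sigma_f' * (2*Nf)^b
2*Nf = (sigma_a / sigma_f')^(1/b)
2*Nf = (962 / 1941)^(1/-0.097)
2*Nf = 1389.28
Nf = 694.6 cycles


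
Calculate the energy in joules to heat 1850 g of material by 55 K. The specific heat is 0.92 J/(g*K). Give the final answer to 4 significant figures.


Q = m * cp * dT
Q = 1850 * 0.92 * 55
Q = 93610 J


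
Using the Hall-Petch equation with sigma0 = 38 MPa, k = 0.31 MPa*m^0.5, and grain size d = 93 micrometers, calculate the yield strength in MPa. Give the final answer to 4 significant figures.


sigma_y = sigma0 + k / sqrt(d)
d = 93 um = 9.3e-05 m
sigma_y = 38 + 0.31 / sqrt(9.3e-05)
sigma_y = 70.15 MPa


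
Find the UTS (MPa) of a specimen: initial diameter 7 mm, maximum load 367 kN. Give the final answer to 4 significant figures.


A0 = pi*(d/2)^2 = pi*(7/2)^2 = 38.4845 mm^2
UTS = F_max / A0 = 367*1000 / 38.4845
UTS = 9536 MPa


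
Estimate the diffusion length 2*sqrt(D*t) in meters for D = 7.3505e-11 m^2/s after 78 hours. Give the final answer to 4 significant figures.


t = 78 hr = 280800 s
Diffusion length = 2*sqrt(D*t)
= 2*sqrt(7.3505e-11 * 280800)
= 9.086e-03 m


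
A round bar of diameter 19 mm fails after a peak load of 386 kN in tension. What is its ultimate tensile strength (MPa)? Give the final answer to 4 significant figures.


A0 = pi*(d/2)^2 = pi*(19/2)^2 = 283.529 mm^2
UTS = F_max / A0 = 386*1000 / 283.529
UTS = 1361 MPa


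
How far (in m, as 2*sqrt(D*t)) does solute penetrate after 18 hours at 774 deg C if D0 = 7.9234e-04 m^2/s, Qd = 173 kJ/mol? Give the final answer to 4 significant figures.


Step 1: D = D0 * exp(-Qd/(R*T))
T = 1047.15 K
D = 7.9234e-04 * exp(-173e3 / (8.314 * 1047.15)) = 1.85737e-12 m^2/s
Step 2: L = 2*sqrt(D*t)
t = 18 h = 64800 s
L = 2*sqrt(1.85737e-12 * 64800) = 6.939e-04 m


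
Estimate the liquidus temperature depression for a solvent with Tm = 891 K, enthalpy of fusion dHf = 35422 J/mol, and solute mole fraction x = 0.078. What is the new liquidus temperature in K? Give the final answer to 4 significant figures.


dT = R*Tm^2*x / dHf
dT = 8.314 * 891^2 * 0.078 / 35422
dT = 14.5341 K
T_new = 891 - 14.5341 = 876.5 K


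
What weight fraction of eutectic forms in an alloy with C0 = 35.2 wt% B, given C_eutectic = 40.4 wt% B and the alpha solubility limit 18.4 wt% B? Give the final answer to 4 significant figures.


f_primary = (C_e - C0) / (C_e - C_alpha_max)
f_primary = (40.4 - 35.2) / (40.4 - 18.4)
f_primary = 0.236364
f_eutectic = 1 - 0.236364 = 0.7636


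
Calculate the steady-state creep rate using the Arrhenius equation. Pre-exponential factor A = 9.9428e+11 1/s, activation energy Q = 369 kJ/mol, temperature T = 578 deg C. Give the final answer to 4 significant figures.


rate = A * exp(-Q / (R*T))
T = 578 + 273.15 = 851.15 K
rate = 9.9428e+11 * exp(-369e3 / (8.314 * 851.15))
rate = 2.246e-11 1/s


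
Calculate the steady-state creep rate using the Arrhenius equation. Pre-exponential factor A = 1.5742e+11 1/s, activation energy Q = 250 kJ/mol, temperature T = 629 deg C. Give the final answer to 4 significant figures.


rate = A * exp(-Q / (R*T))
T = 629 + 273.15 = 902.15 K
rate = 1.5742e+11 * exp(-250e3 / (8.314 * 902.15))
rate = 5.266e-04 1/s


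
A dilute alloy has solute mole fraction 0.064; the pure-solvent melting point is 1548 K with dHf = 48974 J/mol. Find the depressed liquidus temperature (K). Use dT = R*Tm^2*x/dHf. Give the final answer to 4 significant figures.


dT = R*Tm^2*x / dHf
dT = 8.314 * 1548^2 * 0.064 / 48974
dT = 26.0355 K
T_new = 1548 - 26.0355 = 1522 K


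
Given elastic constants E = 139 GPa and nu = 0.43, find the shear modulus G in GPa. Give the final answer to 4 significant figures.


G = E / (2*(1+nu))
G = 139 / (2*(1+0.43))
G = 48.6 GPa


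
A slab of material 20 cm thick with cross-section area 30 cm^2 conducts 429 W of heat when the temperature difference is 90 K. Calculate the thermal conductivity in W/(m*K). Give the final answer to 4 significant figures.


k = Q*L / (A*dT)
L = 0.2 m, A = 3e-03 m^2
k = 429 * 0.2 / (3e-03 * 90)
k = 317.8 W/(m*K)


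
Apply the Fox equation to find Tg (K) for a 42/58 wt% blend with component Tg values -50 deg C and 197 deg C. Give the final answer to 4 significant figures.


1/Tg = w1/Tg1 + w2/Tg2 (in Kelvin)
Tg1 = 223.15 K, Tg2 = 470.15 K
1/Tg = 0.42/223.15 + 0.58/470.15
Tg = 320.9 K


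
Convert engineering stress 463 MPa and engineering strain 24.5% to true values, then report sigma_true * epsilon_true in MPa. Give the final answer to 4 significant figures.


sigma_true = sigma_eng * (1 + epsilon_eng)
sigma_true = 463 * (1 + 0.245) = 576.435 MPa
epsilon_true = ln(1 + epsilon_eng)
epsilon_true = ln(1 + 0.245) = 0.219136
sigma_true * epsilon_true = 576.435 * 0.219136 = 126.3 MPa


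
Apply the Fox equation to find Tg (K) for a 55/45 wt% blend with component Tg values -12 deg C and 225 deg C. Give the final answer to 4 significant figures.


1/Tg = w1/Tg1 + w2/Tg2 (in Kelvin)
Tg1 = 261.15 K, Tg2 = 498.15 K
1/Tg = 0.55/261.15 + 0.45/498.15
Tg = 332.3 K


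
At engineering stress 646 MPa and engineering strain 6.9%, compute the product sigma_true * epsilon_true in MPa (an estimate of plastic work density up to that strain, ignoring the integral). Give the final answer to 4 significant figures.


sigma_true = sigma_eng * (1 + epsilon_eng)
sigma_true = 646 * (1 + 0.069) = 690.574 MPa
epsilon_true = ln(1 + epsilon_eng)
epsilon_true = ln(1 + 0.069) = 0.0667236
sigma_true * epsilon_true = 690.574 * 0.0667236 = 46.08 MPa


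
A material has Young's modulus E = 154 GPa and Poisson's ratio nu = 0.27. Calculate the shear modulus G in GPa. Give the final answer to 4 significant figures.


G = E / (2*(1+nu))
G = 154 / (2*(1+0.27))
G = 60.63 GPa


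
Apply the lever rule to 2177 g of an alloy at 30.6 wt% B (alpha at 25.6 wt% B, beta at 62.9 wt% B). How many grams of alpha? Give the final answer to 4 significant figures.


f_alpha = (C_beta - C0) / (C_beta - C_alpha)
f_alpha = (62.9 - 30.6) / (62.9 - 25.6) = 0.865952
m_alpha = f_alpha * m_total = 0.865952 * 2177 = 1885 g


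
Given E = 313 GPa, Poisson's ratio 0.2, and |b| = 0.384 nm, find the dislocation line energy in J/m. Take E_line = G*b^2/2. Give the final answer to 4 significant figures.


Step 1: G = E / (2*(1+nu))
G = 313 / (2*(1+0.2)) = 130.417 GPa = 1.30417e+11 Pa
Step 2: E_line = G*b^2/2
b = 0.384 nm = 3.84e-10 m
E_line = 0.5 * 1.30417e+11 * (3.84e-10)^2 = 9.615e-09 J/m


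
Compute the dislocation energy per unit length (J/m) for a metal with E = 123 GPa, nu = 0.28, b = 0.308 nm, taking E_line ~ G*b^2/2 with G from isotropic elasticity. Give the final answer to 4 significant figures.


Step 1: G = E / (2*(1+nu))
G = 123 / (2*(1+0.28)) = 48.0469 GPa = 4.80469e+10 Pa
Step 2: E_line = G*b^2/2
b = 0.308 nm = 3.08e-10 m
E_line = 0.5 * 4.80469e+10 * (3.08e-10)^2 = 2.279e-09 J/m


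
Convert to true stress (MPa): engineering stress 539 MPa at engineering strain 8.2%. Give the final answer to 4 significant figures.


sigma_true = sigma_eng * (1 + epsilon_eng)
sigma_true = 539 * (1 + 0.082)
sigma_true = 583.2 MPa


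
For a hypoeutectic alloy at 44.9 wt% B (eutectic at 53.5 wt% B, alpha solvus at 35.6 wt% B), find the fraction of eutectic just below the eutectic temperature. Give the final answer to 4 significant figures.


f_primary = (C_e - C0) / (C_e - C_alpha_max)
f_primary = (53.5 - 44.9) / (53.5 - 35.6)
f_primary = 0.480447
f_eutectic = 1 - 0.480447 = 0.5196


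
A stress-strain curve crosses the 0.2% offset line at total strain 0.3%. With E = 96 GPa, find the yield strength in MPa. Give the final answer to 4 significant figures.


Offset strain = 0.002
Elastic strain at yield = total_strain - offset = 3e-03 - 0.002 = 1e-03
sigma_y = E * elastic_strain = 96000 * 1e-03
sigma_y = 96 MPa


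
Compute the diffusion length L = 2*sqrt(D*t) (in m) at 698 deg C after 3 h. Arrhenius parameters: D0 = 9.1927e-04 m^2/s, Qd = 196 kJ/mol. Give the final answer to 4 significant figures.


Step 1: D = D0 * exp(-Qd/(R*T))
T = 971.15 K
D = 9.1927e-04 * exp(-196e3 / (8.314 * 971.15)) = 2.63592e-14 m^2/s
Step 2: L = 2*sqrt(D*t)
t = 3 h = 10800 s
L = 2*sqrt(2.63592e-14 * 10800) = 3.374e-05 m


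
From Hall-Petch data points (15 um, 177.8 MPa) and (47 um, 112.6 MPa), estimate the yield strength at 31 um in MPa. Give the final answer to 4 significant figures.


sigma_y = sigma0 + k / sqrt(d)
1/sqrt(d1) = 1/sqrt(1.5e-05) = 258.199;  1/sqrt(d2) = 145.865
k = (sigma1 - sigma2) / (1/sqrt(d1) - 1/sqrt(d2)) = (177.8 - 112.6) / (258.199 - 145.865) = 0.580413 MPa*m^0.5
sigma0 = sigma1 - k/sqrt(d1) = 177.8 - 0.580413*258.199 = 27.9381 MPa
sigma_y(d3) = 27.9381 + 0.580413 / sqrt(3.1e-05) = 132.2 MPa


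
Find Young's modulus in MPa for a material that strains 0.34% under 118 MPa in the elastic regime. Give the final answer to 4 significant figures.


E = sigma / epsilon
epsilon = 0.34% = 3.4e-03
E = 118 / 3.4e-03
E = 34710 MPa


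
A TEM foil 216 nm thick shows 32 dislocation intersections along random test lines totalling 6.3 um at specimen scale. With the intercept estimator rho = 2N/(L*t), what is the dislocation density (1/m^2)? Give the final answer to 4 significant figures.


rho = 2N / (L * t)
L = 6.3 um = 6.3e-06 m, t = 216 nm = 2.16e-07 m
rho = 2 * 32 / (6.3e-06 * 2.16e-07)
rho = 4.703e+13 1/m^2


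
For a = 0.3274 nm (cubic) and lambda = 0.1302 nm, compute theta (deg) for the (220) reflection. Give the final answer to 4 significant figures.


d = a / sqrt(h^2+k^2+l^2)
d = 0.3274 / sqrt(8) = 0.115753 nm
lambda = 2*d*sin(theta)  =>  sin(theta) = lambda / (2*d)
sin(theta) = 0.1302 / (2 * 0.115753) = 0.562403
theta = 34.22 deg


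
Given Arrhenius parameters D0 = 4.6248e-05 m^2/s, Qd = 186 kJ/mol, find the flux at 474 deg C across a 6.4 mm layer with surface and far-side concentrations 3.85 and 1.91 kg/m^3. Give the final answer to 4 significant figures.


Step 1: D = D0 * exp(-Qd/(R*T))
T = 474 + 273.15 = 747.15 K
D = 4.6248e-05 * exp(-186e3 / (8.314 * 747.15)) = 4.58162e-18 m^2/s
Step 2: J = D * (C1 - C2) / dx
J = 4.58162e-18 * (3.85 - 1.91) / 6.4e-03
J = 1.389e-15 kg/(m^2*s)


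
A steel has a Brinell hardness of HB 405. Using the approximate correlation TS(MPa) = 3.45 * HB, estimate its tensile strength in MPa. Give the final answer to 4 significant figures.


TS (MPa) = 3.45 * HB
TS = 3.45 * 405
TS = 1397 MPa


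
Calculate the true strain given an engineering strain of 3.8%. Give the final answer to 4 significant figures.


epsilon_true = ln(1 + epsilon_eng)
epsilon_true = ln(1 + 0.038)
epsilon_true = 0.0373


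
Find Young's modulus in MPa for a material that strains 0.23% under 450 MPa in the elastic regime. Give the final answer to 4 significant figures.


E = sigma / epsilon
epsilon = 0.23% = 2.3e-03
E = 450 / 2.3e-03
E = 195700 MPa


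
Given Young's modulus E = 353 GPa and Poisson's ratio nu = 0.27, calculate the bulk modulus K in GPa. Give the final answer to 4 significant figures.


K = E / (3*(1-2*nu))
K = 353 / (3*(1-2*0.27))
K = 255.8 GPa


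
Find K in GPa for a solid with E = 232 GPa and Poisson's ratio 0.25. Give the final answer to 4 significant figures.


K = E / (3*(1-2*nu))
K = 232 / (3*(1-2*0.25))
K = 154.7 GPa


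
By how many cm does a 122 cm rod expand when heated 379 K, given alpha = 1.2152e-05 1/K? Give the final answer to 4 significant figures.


dL = L0 * alpha * dT
dL = 122 * 1.2152e-05 * 379
dL = 0.5619 cm


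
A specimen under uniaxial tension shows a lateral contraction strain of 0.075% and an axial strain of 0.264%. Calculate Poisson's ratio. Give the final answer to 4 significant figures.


nu = -epsilon_lat / epsilon_axial
Lateral strain is contraction (negative), so using magnitudes:
nu = 0.075 / 0.264
nu = 0.2841


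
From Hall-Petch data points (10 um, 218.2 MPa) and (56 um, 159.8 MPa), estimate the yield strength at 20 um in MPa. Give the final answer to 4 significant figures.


sigma_y = sigma0 + k / sqrt(d)
1/sqrt(d1) = 1/sqrt(1e-05) = 316.228;  1/sqrt(d2) = 133.631
k = (sigma1 - sigma2) / (1/sqrt(d1) - 1/sqrt(d2)) = (218.2 - 159.8) / (316.228 - 133.631) = 0.31983 MPa*m^0.5
sigma0 = sigma1 - k/sqrt(d1) = 218.2 - 0.31983*316.228 = 117.061 MPa
sigma_y(d3) = 117.061 + 0.31983 / sqrt(2e-05) = 188.6 MPa


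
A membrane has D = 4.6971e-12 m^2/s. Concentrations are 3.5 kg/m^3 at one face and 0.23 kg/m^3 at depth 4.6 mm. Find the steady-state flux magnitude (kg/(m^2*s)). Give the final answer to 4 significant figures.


J = -D * (dC/dx) = D * (C1 - C2) / dx
J = 4.6971e-12 * (3.5 - 0.23) / 4.6e-03
J = 3.339e-09 kg/(m^2*s)


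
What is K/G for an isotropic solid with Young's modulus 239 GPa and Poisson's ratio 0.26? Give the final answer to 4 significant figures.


G = E / (2*(1+nu))
G = 239 / (2*(1+0.26)) = 94.8413 GPa
K = E / (3*(1-2*nu))
K = 239 / (3*(1-2*0.26)) = 165.972 GPa
K/G = 165.972 / 94.8413 = 1.75
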